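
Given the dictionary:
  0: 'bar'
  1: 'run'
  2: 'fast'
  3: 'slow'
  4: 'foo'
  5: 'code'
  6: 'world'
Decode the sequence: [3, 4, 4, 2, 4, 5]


Look up each index in the dictionary:
  3 -> 'slow'
  4 -> 'foo'
  4 -> 'foo'
  2 -> 'fast'
  4 -> 'foo'
  5 -> 'code'

Decoded: "slow foo foo fast foo code"


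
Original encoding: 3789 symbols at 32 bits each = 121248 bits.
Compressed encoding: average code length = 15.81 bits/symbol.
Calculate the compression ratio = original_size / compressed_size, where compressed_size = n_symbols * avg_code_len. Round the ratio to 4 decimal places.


original_size = n_symbols * orig_bits = 3789 * 32 = 121248 bits
compressed_size = n_symbols * avg_code_len = 3789 * 15.81 = 59904.09 bits
ratio = original_size / compressed_size = 121248 / 59904.09 = 2.024

Compression ratio = 2.024


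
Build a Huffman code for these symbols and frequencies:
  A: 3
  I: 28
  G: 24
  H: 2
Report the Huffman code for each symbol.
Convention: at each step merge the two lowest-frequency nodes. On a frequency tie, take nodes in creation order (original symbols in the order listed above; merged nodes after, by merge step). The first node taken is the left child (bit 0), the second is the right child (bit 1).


Huffman tree construction:
Step 1: Merge H(2) + A(3) = 5
Step 2: Merge (H+A)(5) + G(24) = 29
Step 3: Merge I(28) + ((H+A)+G)(29) = 57
Read each symbol's code off the tree from the root (left child = 0, right child = 1).

Codes:
  A: 101 (length 3)
  I: 0 (length 1)
  G: 11 (length 2)
  H: 100 (length 3)
Average code length: 91/57 = 1.5965 bits/symbol


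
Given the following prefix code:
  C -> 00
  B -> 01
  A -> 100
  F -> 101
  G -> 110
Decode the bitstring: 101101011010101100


Decoding step by step:
Bits 101 -> F
Bits 101 -> F
Bits 01 -> B
Bits 101 -> F
Bits 01 -> B
Bits 01 -> B
Bits 100 -> A


Decoded message: FFBFBBA


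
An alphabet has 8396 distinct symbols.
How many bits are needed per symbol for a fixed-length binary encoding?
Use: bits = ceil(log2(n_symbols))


log2(8396) = 13.0355
Bracket: 2^13 = 8192 < 8396 <= 2^14 = 16384
So ceil(log2(8396)) = 14

bits = ceil(log2(8396)) = ceil(13.0355) = 14 bits


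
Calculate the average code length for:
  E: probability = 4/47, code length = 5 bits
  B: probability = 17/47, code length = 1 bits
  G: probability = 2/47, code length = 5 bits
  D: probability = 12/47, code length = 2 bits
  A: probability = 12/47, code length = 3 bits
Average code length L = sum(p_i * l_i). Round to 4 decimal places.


Weighted contributions p_i * l_i:
  E: (4/47) * 5 = 20/47
  B: (17/47) * 1 = 17/47
  G: (2/47) * 5 = 10/47
  D: (12/47) * 2 = 24/47
  A: (12/47) * 3 = 36/47
Sum = (20 + 17 + 10 + 24 + 36)/47 = 107/47

L = 107/47 = 2.2766 bits/symbol


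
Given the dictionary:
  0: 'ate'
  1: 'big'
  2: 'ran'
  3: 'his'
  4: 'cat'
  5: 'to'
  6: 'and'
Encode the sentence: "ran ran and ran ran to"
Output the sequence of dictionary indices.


Look up each word in the dictionary:
  'ran' -> 2
  'ran' -> 2
  'and' -> 6
  'ran' -> 2
  'ran' -> 2
  'to' -> 5

Encoded: [2, 2, 6, 2, 2, 5]


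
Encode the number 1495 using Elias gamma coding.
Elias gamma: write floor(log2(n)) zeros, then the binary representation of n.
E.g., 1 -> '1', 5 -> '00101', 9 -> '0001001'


num_bits = floor(log2(1495)) + 1 = 11
leading_zeros = num_bits - 1 = 10
binary(1495) = 10111010111

Elias gamma(1495) = '0000000000' + '10111010111' = 000000000010111010111 (21 bits)


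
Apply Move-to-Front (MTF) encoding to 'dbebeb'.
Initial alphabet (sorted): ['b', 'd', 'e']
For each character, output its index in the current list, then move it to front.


MTF encoding:
'd': index 1 in ['b', 'd', 'e'] -> ['d', 'b', 'e']
'b': index 1 in ['d', 'b', 'e'] -> ['b', 'd', 'e']
'e': index 2 in ['b', 'd', 'e'] -> ['e', 'b', 'd']
'b': index 1 in ['e', 'b', 'd'] -> ['b', 'e', 'd']
'e': index 1 in ['b', 'e', 'd'] -> ['e', 'b', 'd']
'b': index 1 in ['e', 'b', 'd'] -> ['b', 'e', 'd']


Output: [1, 1, 2, 1, 1, 1]


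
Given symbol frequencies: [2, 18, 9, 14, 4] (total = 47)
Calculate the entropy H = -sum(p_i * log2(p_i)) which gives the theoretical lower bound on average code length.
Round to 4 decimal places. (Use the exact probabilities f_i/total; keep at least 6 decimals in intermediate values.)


Per-symbol terms -p_i * log2(p_i) with p_i = f_i/47:
  p = 2/47 = 0.042553: log2(p) = -4.554589, -p*log2(p) = 0.193812
  p = 18/47 = 0.382979: log2(p) = -1.384664, -p*log2(p) = 0.530297
  p = 9/47 = 0.191489: log2(p) = -2.384664, -p*log2(p) = 0.456638
  p = 14/47 = 0.297872: log2(p) = -1.747234, -p*log2(p) = 0.520453
  p = 4/47 = 0.085106: log2(p) = -3.554589, -p*log2(p) = 0.302518
H = 0.193812 + 0.530297 + 0.456638 + 0.520453 + 0.302518 = 2.003718

H = 2.0037 bits/symbol


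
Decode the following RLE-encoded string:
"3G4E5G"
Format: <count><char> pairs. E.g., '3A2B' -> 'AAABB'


Expanding each <count><char> pair:
  3G -> 'GGG'
  4E -> 'EEEE'
  5G -> 'GGGGG'

Decoded = GGGEEEEGGGGG


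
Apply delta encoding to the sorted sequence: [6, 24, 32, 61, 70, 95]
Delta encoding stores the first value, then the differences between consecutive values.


First value: 6
Deltas:
  24 - 6 = 18
  32 - 24 = 8
  61 - 32 = 29
  70 - 61 = 9
  95 - 70 = 25


Delta encoded: [6, 18, 8, 29, 9, 25]


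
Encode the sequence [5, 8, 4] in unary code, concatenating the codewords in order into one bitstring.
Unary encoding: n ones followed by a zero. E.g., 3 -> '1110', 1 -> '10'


Encode each number as n ones followed by a terminating 0:
  5 -> 111110 (6 bits)
  8 -> 111111110 (9 bits)
  4 -> 11110 (5 bits)
Total length = 6 + 9 + 5 = 20 bits.

Unary([5, 8, 4]) = 11111011111111011110 (20 bits)


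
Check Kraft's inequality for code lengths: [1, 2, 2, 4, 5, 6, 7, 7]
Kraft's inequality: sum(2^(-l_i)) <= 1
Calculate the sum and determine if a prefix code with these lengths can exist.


Sum = 2^(-1) + 2^(-2) + 2^(-2) + 2^(-4) + 2^(-5) + 2^(-6) + 2^(-7) + 2^(-7)
    = 0.5 + 0.25 + 0.25 + 0.0625 + 0.03125 + 0.015625 + 0.0078125 + 0.0078125
    = 144/128 = 1.125
Since 1.125 > 1, Kraft's inequality is NOT satisfied.
A prefix code with these lengths CANNOT exist.

Kraft sum = 1.125. Not satisfied.


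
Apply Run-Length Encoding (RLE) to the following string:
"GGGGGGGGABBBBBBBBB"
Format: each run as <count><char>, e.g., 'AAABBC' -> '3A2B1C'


Scanning runs left to right:
  i=0: run of 'G' x 8 -> '8G'
  i=8: run of 'A' x 1 -> '1A'
  i=9: run of 'B' x 9 -> '9B'

RLE = 8G1A9B


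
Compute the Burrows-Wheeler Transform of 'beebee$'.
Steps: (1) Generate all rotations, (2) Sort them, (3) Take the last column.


Rotations (sorted):
  0: $beebee -> last char: e
  1: bee$bee -> last char: e
  2: beebee$ -> last char: $
  3: e$beebe -> last char: e
  4: ebee$be -> last char: e
  5: ee$beeb -> last char: b
  6: eebee$b -> last char: b


BWT = ee$eebb


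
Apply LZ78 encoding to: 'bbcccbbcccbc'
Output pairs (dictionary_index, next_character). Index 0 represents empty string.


LZ78 encoding steps:
Dictionary: {0: ''}
Step 1: w='' (idx 0), next='b' -> output (0, 'b'), add 'b' as idx 1
Step 2: w='b' (idx 1), next='c' -> output (1, 'c'), add 'bc' as idx 2
Step 3: w='' (idx 0), next='c' -> output (0, 'c'), add 'c' as idx 3
Step 4: w='c' (idx 3), next='b' -> output (3, 'b'), add 'cb' as idx 4
Step 5: w='bc' (idx 2), next='c' -> output (2, 'c'), add 'bcc' as idx 5
Step 6: w='cb' (idx 4), next='c' -> output (4, 'c'), add 'cbc' as idx 6


Encoded: [(0, 'b'), (1, 'c'), (0, 'c'), (3, 'b'), (2, 'c'), (4, 'c')]


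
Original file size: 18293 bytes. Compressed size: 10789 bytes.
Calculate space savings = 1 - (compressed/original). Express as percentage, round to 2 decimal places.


ratio = compressed/original = 10789/18293 = 0.589788
savings = 1 - ratio = 1 - 0.589788 = 0.410212
as a percentage: 0.410212 * 100 = 41.02%

Space savings = 1 - 10789/18293 = 41.02%


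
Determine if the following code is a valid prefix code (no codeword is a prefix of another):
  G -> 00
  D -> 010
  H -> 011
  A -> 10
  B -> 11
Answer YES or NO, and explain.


Checking each pair (does one codeword prefix another?):
  G='00' vs D='010': no prefix
  G='00' vs H='011': no prefix
  G='00' vs A='10': no prefix
  G='00' vs B='11': no prefix
  D='010' vs G='00': no prefix
  D='010' vs H='011': no prefix
  D='010' vs A='10': no prefix
  D='010' vs B='11': no prefix
  H='011' vs G='00': no prefix
  H='011' vs D='010': no prefix
  H='011' vs A='10': no prefix
  H='011' vs B='11': no prefix
  A='10' vs G='00': no prefix
  A='10' vs D='010': no prefix
  A='10' vs H='011': no prefix
  A='10' vs B='11': no prefix
  B='11' vs G='00': no prefix
  B='11' vs D='010': no prefix
  B='11' vs H='011': no prefix
  B='11' vs A='10': no prefix
No violation found over all pairs.

YES -- this is a valid prefix code. No codeword is a prefix of any other codeword.


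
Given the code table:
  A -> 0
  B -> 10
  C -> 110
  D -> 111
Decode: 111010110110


Decoding:
111 -> D
0 -> A
10 -> B
110 -> C
110 -> C


Result: DABCC


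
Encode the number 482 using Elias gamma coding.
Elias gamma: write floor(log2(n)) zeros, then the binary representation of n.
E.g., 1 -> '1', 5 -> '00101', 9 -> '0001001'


num_bits = floor(log2(482)) + 1 = 9
leading_zeros = num_bits - 1 = 8
binary(482) = 111100010

Elias gamma(482) = '00000000' + '111100010' = 00000000111100010 (17 bits)


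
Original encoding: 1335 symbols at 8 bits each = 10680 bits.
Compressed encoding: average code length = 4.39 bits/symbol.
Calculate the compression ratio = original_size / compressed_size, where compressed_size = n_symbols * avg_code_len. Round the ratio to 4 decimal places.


original_size = n_symbols * orig_bits = 1335 * 8 = 10680 bits
compressed_size = n_symbols * avg_code_len = 1335 * 4.39 = 5860.65 bits
ratio = original_size / compressed_size = 10680 / 5860.65 = 1.8223

Compression ratio = 1.8223


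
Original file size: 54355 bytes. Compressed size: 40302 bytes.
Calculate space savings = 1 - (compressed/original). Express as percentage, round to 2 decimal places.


ratio = compressed/original = 40302/54355 = 0.741459
savings = 1 - ratio = 1 - 0.741459 = 0.258541
as a percentage: 0.258541 * 100 = 25.85%

Space savings = 1 - 40302/54355 = 25.85%


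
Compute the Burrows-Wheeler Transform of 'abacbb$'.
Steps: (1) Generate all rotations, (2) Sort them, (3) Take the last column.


Rotations (sorted):
  0: $abacbb -> last char: b
  1: abacbb$ -> last char: $
  2: acbb$ab -> last char: b
  3: b$abacb -> last char: b
  4: bacbb$a -> last char: a
  5: bb$abac -> last char: c
  6: cbb$aba -> last char: a


BWT = b$bbaca


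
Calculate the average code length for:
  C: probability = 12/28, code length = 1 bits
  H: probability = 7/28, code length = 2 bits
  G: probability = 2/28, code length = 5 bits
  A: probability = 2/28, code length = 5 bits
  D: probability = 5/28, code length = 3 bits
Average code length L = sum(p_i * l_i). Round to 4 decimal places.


Weighted contributions p_i * l_i:
  C: (12/28) * 1 = 12/28
  H: (7/28) * 2 = 14/28
  G: (2/28) * 5 = 10/28
  A: (2/28) * 5 = 10/28
  D: (5/28) * 3 = 15/28
Sum = (12 + 14 + 10 + 10 + 15)/28 = 61/28

L = 61/28 = 2.1786 bits/symbol


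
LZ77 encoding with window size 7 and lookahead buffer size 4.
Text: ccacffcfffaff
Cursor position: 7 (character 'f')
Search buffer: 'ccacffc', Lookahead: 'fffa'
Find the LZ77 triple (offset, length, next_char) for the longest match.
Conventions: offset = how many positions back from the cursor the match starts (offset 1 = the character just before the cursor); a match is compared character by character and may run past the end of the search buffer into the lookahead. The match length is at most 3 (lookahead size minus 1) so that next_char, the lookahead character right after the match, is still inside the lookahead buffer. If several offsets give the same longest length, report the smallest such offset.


Try each offset into the search buffer:
  offset=1 (pos 6, char 'c'): match length 0
  offset=2 (pos 5, char 'f'): match length 1
  offset=3 (pos 4, char 'f'): match length 2
  offset=4 (pos 3, char 'c'): match length 0
  offset=5 (pos 2, char 'a'): match length 0
  offset=6 (pos 1, char 'c'): match length 0
  offset=7 (pos 0, char 'c'): match length 0
Longest match has length 2 at offset 3.
next_char = character at position 7 + 2 = 9 -> 'f'

Best match: offset=3, length=2 (matching 'ff' starting at position 4)
LZ77 triple: (3, 2, 'f')


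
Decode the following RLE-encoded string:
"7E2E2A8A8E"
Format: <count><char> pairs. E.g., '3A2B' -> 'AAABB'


Expanding each <count><char> pair:
  7E -> 'EEEEEEE'
  2E -> 'EE'
  2A -> 'AA'
  8A -> 'AAAAAAAA'
  8E -> 'EEEEEEEE'

Decoded = EEEEEEEEEAAAAAAAAAAEEEEEEEE


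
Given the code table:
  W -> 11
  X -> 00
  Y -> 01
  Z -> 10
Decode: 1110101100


Decoding:
11 -> W
10 -> Z
10 -> Z
11 -> W
00 -> X


Result: WZZWX


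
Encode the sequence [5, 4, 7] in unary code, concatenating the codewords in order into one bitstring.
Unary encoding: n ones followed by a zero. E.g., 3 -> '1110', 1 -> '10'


Encode each number as n ones followed by a terminating 0:
  5 -> 111110 (6 bits)
  4 -> 11110 (5 bits)
  7 -> 11111110 (8 bits)
Total length = 6 + 5 + 8 = 19 bits.

Unary([5, 4, 7]) = 1111101111011111110 (19 bits)


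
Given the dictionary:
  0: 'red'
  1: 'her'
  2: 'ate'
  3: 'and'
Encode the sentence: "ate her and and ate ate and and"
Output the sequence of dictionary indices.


Look up each word in the dictionary:
  'ate' -> 2
  'her' -> 1
  'and' -> 3
  'and' -> 3
  'ate' -> 2
  'ate' -> 2
  'and' -> 3
  'and' -> 3

Encoded: [2, 1, 3, 3, 2, 2, 3, 3]


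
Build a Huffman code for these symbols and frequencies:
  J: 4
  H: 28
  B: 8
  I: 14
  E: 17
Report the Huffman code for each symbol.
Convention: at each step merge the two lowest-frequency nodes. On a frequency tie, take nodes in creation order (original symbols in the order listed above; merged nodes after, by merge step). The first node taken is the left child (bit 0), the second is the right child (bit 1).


Huffman tree construction:
Step 1: Merge J(4) + B(8) = 12
Step 2: Merge (J+B)(12) + I(14) = 26
Step 3: Merge E(17) + ((J+B)+I)(26) = 43
Step 4: Merge H(28) + (E+((J+B)+I))(43) = 71
Read each symbol's code off the tree from the root (left child = 0, right child = 1).

Codes:
  J: 1100 (length 4)
  H: 0 (length 1)
  B: 1101 (length 4)
  I: 111 (length 3)
  E: 10 (length 2)
Average code length: 152/71 = 2.1408 bits/symbol


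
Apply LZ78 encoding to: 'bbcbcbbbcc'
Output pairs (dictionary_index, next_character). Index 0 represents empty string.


LZ78 encoding steps:
Dictionary: {0: ''}
Step 1: w='' (idx 0), next='b' -> output (0, 'b'), add 'b' as idx 1
Step 2: w='b' (idx 1), next='c' -> output (1, 'c'), add 'bc' as idx 2
Step 3: w='bc' (idx 2), next='b' -> output (2, 'b'), add 'bcb' as idx 3
Step 4: w='b' (idx 1), next='b' -> output (1, 'b'), add 'bb' as idx 4
Step 5: w='' (idx 0), next='c' -> output (0, 'c'), add 'c' as idx 5
Step 6: w='c' (idx 5), end of input -> output (5, '')


Encoded: [(0, 'b'), (1, 'c'), (2, 'b'), (1, 'b'), (0, 'c'), (5, '')]


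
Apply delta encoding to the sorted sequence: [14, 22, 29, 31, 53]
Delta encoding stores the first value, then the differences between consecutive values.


First value: 14
Deltas:
  22 - 14 = 8
  29 - 22 = 7
  31 - 29 = 2
  53 - 31 = 22


Delta encoded: [14, 8, 7, 2, 22]


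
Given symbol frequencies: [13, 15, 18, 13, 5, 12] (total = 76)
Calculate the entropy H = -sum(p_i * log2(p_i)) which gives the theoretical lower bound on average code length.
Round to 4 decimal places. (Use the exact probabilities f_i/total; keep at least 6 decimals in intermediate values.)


Per-symbol terms -p_i * log2(p_i) with p_i = f_i/76:
  p = 13/76 = 0.171053: log2(p) = -2.547488, -p*log2(p) = 0.435754
  p = 15/76 = 0.197368: log2(p) = -2.341037, -p*log2(p) = 0.462047
  p = 18/76 = 0.236842: log2(p) = -2.078003, -p*log2(p) = 0.492158
  p = 13/76 = 0.171053: log2(p) = -2.547488, -p*log2(p) = 0.435754
  p = 5/76 = 0.065789: log2(p) = -3.925999, -p*log2(p) = 0.258289
  p = 12/76 = 0.157895: log2(p) = -2.662965, -p*log2(p) = 0.420468
H = 0.435754 + 0.462047 + 0.492158 + 0.435754 + 0.258289 + 0.420468 = 2.504470

H = 2.5045 bits/symbol


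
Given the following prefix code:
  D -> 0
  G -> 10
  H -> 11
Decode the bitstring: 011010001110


Decoding step by step:
Bits 0 -> D
Bits 11 -> H
Bits 0 -> D
Bits 10 -> G
Bits 0 -> D
Bits 0 -> D
Bits 11 -> H
Bits 10 -> G


Decoded message: DHDGDDHG


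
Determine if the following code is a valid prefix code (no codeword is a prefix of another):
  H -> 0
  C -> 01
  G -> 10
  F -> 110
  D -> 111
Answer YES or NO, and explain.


Checking each pair (does one codeword prefix another?):
  H='0' vs C='01': prefix -- VIOLATION

NO -- this is NOT a valid prefix code. H (0) is a prefix of C (01).


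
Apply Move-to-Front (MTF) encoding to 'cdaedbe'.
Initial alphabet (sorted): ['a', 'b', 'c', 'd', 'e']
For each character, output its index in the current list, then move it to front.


MTF encoding:
'c': index 2 in ['a', 'b', 'c', 'd', 'e'] -> ['c', 'a', 'b', 'd', 'e']
'd': index 3 in ['c', 'a', 'b', 'd', 'e'] -> ['d', 'c', 'a', 'b', 'e']
'a': index 2 in ['d', 'c', 'a', 'b', 'e'] -> ['a', 'd', 'c', 'b', 'e']
'e': index 4 in ['a', 'd', 'c', 'b', 'e'] -> ['e', 'a', 'd', 'c', 'b']
'd': index 2 in ['e', 'a', 'd', 'c', 'b'] -> ['d', 'e', 'a', 'c', 'b']
'b': index 4 in ['d', 'e', 'a', 'c', 'b'] -> ['b', 'd', 'e', 'a', 'c']
'e': index 2 in ['b', 'd', 'e', 'a', 'c'] -> ['e', 'b', 'd', 'a', 'c']


Output: [2, 3, 2, 4, 2, 4, 2]


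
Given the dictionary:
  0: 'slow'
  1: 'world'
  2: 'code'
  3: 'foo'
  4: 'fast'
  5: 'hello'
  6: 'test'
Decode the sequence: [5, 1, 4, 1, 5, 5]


Look up each index in the dictionary:
  5 -> 'hello'
  1 -> 'world'
  4 -> 'fast'
  1 -> 'world'
  5 -> 'hello'
  5 -> 'hello'

Decoded: "hello world fast world hello hello"


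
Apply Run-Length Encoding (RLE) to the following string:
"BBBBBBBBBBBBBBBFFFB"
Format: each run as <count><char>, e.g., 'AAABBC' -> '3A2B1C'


Scanning runs left to right:
  i=0: run of 'B' x 15 -> '15B'
  i=15: run of 'F' x 3 -> '3F'
  i=18: run of 'B' x 1 -> '1B'

RLE = 15B3F1B


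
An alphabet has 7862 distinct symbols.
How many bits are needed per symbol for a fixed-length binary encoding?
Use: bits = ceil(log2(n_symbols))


log2(7862) = 12.9407
Bracket: 2^12 = 4096 < 7862 <= 2^13 = 8192
So ceil(log2(7862)) = 13

bits = ceil(log2(7862)) = ceil(12.9407) = 13 bits


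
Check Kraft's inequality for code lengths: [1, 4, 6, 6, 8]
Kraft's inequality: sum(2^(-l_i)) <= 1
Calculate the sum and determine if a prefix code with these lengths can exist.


Sum = 2^(-1) + 2^(-4) + 2^(-6) + 2^(-6) + 2^(-8)
    = 0.5 + 0.0625 + 0.015625 + 0.015625 + 0.00390625
    = 153/256 = 0.59765625
Since 0.59765625 <= 1, Kraft's inequality IS satisfied.
A prefix code with these lengths CAN exist.

Kraft sum = 0.59765625. Satisfied.


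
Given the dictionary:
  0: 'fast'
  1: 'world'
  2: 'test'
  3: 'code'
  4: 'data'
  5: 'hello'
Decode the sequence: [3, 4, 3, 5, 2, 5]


Look up each index in the dictionary:
  3 -> 'code'
  4 -> 'data'
  3 -> 'code'
  5 -> 'hello'
  2 -> 'test'
  5 -> 'hello'

Decoded: "code data code hello test hello"


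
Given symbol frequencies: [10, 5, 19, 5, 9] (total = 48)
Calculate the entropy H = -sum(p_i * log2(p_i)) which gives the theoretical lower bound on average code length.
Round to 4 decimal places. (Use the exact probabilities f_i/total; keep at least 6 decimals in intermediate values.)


Per-symbol terms -p_i * log2(p_i) with p_i = f_i/48:
  p = 10/48 = 0.208333: log2(p) = -2.263034, -p*log2(p) = 0.471466
  p = 5/48 = 0.104167: log2(p) = -3.263034, -p*log2(p) = 0.339899
  p = 19/48 = 0.395833: log2(p) = -1.337035, -p*log2(p) = 0.529243
  p = 5/48 = 0.104167: log2(p) = -3.263034, -p*log2(p) = 0.339899
  p = 9/48 = 0.187500: log2(p) = -2.415037, -p*log2(p) = 0.452820
H = 0.471466 + 0.339899 + 0.529243 + 0.339899 + 0.452820 = 2.133327

H = 2.1333 bits/symbol


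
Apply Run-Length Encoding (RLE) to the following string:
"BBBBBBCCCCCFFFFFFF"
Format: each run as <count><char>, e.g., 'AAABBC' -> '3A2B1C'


Scanning runs left to right:
  i=0: run of 'B' x 6 -> '6B'
  i=6: run of 'C' x 5 -> '5C'
  i=11: run of 'F' x 7 -> '7F'

RLE = 6B5C7F


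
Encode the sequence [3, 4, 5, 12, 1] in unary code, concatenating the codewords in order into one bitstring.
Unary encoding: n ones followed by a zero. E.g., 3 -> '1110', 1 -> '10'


Encode each number as n ones followed by a terminating 0:
  3 -> 1110 (4 bits)
  4 -> 11110 (5 bits)
  5 -> 111110 (6 bits)
  12 -> 1111111111110 (13 bits)
  1 -> 10 (2 bits)
Total length = 4 + 5 + 6 + 13 + 2 = 30 bits.

Unary([3, 4, 5, 12, 1]) = 111011110111110111111111111010 (30 bits)


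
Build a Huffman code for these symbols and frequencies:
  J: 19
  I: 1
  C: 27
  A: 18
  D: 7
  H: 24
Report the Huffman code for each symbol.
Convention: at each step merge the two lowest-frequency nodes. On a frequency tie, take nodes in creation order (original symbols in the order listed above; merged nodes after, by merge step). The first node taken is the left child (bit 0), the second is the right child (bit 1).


Huffman tree construction:
Step 1: Merge I(1) + D(7) = 8
Step 2: Merge (I+D)(8) + A(18) = 26
Step 3: Merge J(19) + H(24) = 43
Step 4: Merge ((I+D)+A)(26) + C(27) = 53
Step 5: Merge (J+H)(43) + (((I+D)+A)+C)(53) = 96
Read each symbol's code off the tree from the root (left child = 0, right child = 1).

Codes:
  J: 00 (length 2)
  I: 1000 (length 4)
  C: 11 (length 2)
  A: 101 (length 3)
  D: 1001 (length 4)
  H: 01 (length 2)
Average code length: 226/96 = 2.3542 bits/symbol


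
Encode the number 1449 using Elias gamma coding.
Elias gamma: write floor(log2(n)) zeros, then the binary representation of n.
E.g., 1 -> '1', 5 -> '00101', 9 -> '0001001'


num_bits = floor(log2(1449)) + 1 = 11
leading_zeros = num_bits - 1 = 10
binary(1449) = 10110101001

Elias gamma(1449) = '0000000000' + '10110101001' = 000000000010110101001 (21 bits)


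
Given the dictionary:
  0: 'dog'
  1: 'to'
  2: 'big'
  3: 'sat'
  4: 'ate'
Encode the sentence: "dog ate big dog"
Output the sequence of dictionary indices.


Look up each word in the dictionary:
  'dog' -> 0
  'ate' -> 4
  'big' -> 2
  'dog' -> 0

Encoded: [0, 4, 2, 0]


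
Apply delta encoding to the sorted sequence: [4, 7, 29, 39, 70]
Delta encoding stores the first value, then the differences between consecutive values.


First value: 4
Deltas:
  7 - 4 = 3
  29 - 7 = 22
  39 - 29 = 10
  70 - 39 = 31


Delta encoded: [4, 3, 22, 10, 31]


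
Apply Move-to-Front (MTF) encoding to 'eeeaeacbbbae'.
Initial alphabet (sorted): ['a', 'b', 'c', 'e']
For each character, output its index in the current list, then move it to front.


MTF encoding:
'e': index 3 in ['a', 'b', 'c', 'e'] -> ['e', 'a', 'b', 'c']
'e': index 0 in ['e', 'a', 'b', 'c'] -> ['e', 'a', 'b', 'c']
'e': index 0 in ['e', 'a', 'b', 'c'] -> ['e', 'a', 'b', 'c']
'a': index 1 in ['e', 'a', 'b', 'c'] -> ['a', 'e', 'b', 'c']
'e': index 1 in ['a', 'e', 'b', 'c'] -> ['e', 'a', 'b', 'c']
'a': index 1 in ['e', 'a', 'b', 'c'] -> ['a', 'e', 'b', 'c']
'c': index 3 in ['a', 'e', 'b', 'c'] -> ['c', 'a', 'e', 'b']
'b': index 3 in ['c', 'a', 'e', 'b'] -> ['b', 'c', 'a', 'e']
'b': index 0 in ['b', 'c', 'a', 'e'] -> ['b', 'c', 'a', 'e']
'b': index 0 in ['b', 'c', 'a', 'e'] -> ['b', 'c', 'a', 'e']
'a': index 2 in ['b', 'c', 'a', 'e'] -> ['a', 'b', 'c', 'e']
'e': index 3 in ['a', 'b', 'c', 'e'] -> ['e', 'a', 'b', 'c']


Output: [3, 0, 0, 1, 1, 1, 3, 3, 0, 0, 2, 3]


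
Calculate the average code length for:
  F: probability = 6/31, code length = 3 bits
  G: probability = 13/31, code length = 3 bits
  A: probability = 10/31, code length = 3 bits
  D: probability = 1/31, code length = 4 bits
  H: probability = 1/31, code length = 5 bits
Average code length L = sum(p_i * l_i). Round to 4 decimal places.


Weighted contributions p_i * l_i:
  F: (6/31) * 3 = 18/31
  G: (13/31) * 3 = 39/31
  A: (10/31) * 3 = 30/31
  D: (1/31) * 4 = 4/31
  H: (1/31) * 5 = 5/31
Sum = (18 + 39 + 30 + 4 + 5)/31 = 96/31

L = 96/31 = 3.0968 bits/symbol


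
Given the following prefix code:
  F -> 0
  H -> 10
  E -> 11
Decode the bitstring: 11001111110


Decoding step by step:
Bits 11 -> E
Bits 0 -> F
Bits 0 -> F
Bits 11 -> E
Bits 11 -> E
Bits 11 -> E
Bits 0 -> F


Decoded message: EFFEEEF


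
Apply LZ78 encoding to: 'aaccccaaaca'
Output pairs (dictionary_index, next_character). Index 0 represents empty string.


LZ78 encoding steps:
Dictionary: {0: ''}
Step 1: w='' (idx 0), next='a' -> output (0, 'a'), add 'a' as idx 1
Step 2: w='a' (idx 1), next='c' -> output (1, 'c'), add 'ac' as idx 2
Step 3: w='' (idx 0), next='c' -> output (0, 'c'), add 'c' as idx 3
Step 4: w='c' (idx 3), next='c' -> output (3, 'c'), add 'cc' as idx 4
Step 5: w='a' (idx 1), next='a' -> output (1, 'a'), add 'aa' as idx 5
Step 6: w='ac' (idx 2), next='a' -> output (2, 'a'), add 'aca' as idx 6


Encoded: [(0, 'a'), (1, 'c'), (0, 'c'), (3, 'c'), (1, 'a'), (2, 'a')]


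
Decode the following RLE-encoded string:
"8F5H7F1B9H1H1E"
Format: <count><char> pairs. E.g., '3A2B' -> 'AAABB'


Expanding each <count><char> pair:
  8F -> 'FFFFFFFF'
  5H -> 'HHHHH'
  7F -> 'FFFFFFF'
  1B -> 'B'
  9H -> 'HHHHHHHHH'
  1H -> 'H'
  1E -> 'E'

Decoded = FFFFFFFFHHHHHFFFFFFFBHHHHHHHHHHE


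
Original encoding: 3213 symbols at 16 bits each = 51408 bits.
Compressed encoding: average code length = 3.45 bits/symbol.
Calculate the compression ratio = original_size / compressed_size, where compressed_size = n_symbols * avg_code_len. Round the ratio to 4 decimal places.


original_size = n_symbols * orig_bits = 3213 * 16 = 51408 bits
compressed_size = n_symbols * avg_code_len = 3213 * 3.45 = 11084.85 bits
ratio = original_size / compressed_size = 51408 / 11084.85 = 4.6377

Compression ratio = 4.6377


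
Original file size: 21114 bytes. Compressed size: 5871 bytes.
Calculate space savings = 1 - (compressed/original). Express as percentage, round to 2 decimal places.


ratio = compressed/original = 5871/21114 = 0.278062
savings = 1 - ratio = 1 - 0.278062 = 0.721938
as a percentage: 0.721938 * 100 = 72.19%

Space savings = 1 - 5871/21114 = 72.19%


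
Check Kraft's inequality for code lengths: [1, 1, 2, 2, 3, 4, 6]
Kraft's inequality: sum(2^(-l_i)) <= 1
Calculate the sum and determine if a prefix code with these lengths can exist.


Sum = 2^(-1) + 2^(-1) + 2^(-2) + 2^(-2) + 2^(-3) + 2^(-4) + 2^(-6)
    = 0.5 + 0.5 + 0.25 + 0.25 + 0.125 + 0.0625 + 0.015625
    = 109/64 = 1.703125
Since 1.703125 > 1, Kraft's inequality is NOT satisfied.
A prefix code with these lengths CANNOT exist.

Kraft sum = 1.703125. Not satisfied.


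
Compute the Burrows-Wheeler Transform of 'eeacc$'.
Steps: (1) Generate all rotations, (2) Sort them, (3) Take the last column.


Rotations (sorted):
  0: $eeacc -> last char: c
  1: acc$ee -> last char: e
  2: c$eeac -> last char: c
  3: cc$eea -> last char: a
  4: eacc$e -> last char: e
  5: eeacc$ -> last char: $


BWT = cecae$


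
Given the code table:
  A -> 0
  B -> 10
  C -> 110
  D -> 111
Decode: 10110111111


Decoding:
10 -> B
110 -> C
111 -> D
111 -> D


Result: BCDD


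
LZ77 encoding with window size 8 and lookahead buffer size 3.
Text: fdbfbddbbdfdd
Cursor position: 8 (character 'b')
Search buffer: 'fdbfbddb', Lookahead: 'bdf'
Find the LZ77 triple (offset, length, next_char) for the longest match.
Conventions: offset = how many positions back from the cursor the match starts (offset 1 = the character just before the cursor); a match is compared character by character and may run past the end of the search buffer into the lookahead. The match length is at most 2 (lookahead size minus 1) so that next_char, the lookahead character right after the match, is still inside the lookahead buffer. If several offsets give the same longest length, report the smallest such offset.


Try each offset into the search buffer:
  offset=1 (pos 7, char 'b'): match length 1
  offset=2 (pos 6, char 'd'): match length 0
  offset=3 (pos 5, char 'd'): match length 0
  offset=4 (pos 4, char 'b'): match length 2
  offset=5 (pos 3, char 'f'): match length 0
  offset=6 (pos 2, char 'b'): match length 1
  offset=7 (pos 1, char 'd'): match length 0
  offset=8 (pos 0, char 'f'): match length 0
Longest match has length 2 at offset 4.
next_char = character at position 8 + 2 = 10 -> 'f'

Best match: offset=4, length=2 (matching 'bd' starting at position 4)
LZ77 triple: (4, 2, 'f')


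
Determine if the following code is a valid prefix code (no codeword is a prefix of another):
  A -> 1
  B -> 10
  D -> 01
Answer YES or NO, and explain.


Checking each pair (does one codeword prefix another?):
  A='1' vs B='10': prefix -- VIOLATION

NO -- this is NOT a valid prefix code. A (1) is a prefix of B (10).


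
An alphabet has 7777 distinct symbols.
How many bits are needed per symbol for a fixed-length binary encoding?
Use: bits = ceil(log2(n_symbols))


log2(7777) = 12.925
Bracket: 2^12 = 4096 < 7777 <= 2^13 = 8192
So ceil(log2(7777)) = 13

bits = ceil(log2(7777)) = ceil(12.925) = 13 bits


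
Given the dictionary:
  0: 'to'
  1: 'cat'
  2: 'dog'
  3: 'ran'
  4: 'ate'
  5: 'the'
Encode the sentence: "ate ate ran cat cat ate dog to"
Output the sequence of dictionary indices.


Look up each word in the dictionary:
  'ate' -> 4
  'ate' -> 4
  'ran' -> 3
  'cat' -> 1
  'cat' -> 1
  'ate' -> 4
  'dog' -> 2
  'to' -> 0

Encoded: [4, 4, 3, 1, 1, 4, 2, 0]


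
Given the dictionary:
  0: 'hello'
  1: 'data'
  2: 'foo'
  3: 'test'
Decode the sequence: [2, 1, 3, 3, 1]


Look up each index in the dictionary:
  2 -> 'foo'
  1 -> 'data'
  3 -> 'test'
  3 -> 'test'
  1 -> 'data'

Decoded: "foo data test test data"


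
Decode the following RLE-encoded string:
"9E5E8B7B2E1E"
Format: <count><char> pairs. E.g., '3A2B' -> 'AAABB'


Expanding each <count><char> pair:
  9E -> 'EEEEEEEEE'
  5E -> 'EEEEE'
  8B -> 'BBBBBBBB'
  7B -> 'BBBBBBB'
  2E -> 'EE'
  1E -> 'E'

Decoded = EEEEEEEEEEEEEEBBBBBBBBBBBBBBBEEE


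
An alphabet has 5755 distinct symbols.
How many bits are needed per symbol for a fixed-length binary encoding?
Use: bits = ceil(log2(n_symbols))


log2(5755) = 12.4906
Bracket: 2^12 = 4096 < 5755 <= 2^13 = 8192
So ceil(log2(5755)) = 13

bits = ceil(log2(5755)) = ceil(12.4906) = 13 bits


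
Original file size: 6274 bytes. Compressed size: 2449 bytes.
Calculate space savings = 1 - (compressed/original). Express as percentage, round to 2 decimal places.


ratio = compressed/original = 2449/6274 = 0.390341
savings = 1 - ratio = 1 - 0.390341 = 0.609659
as a percentage: 0.609659 * 100 = 60.97%

Space savings = 1 - 2449/6274 = 60.97%


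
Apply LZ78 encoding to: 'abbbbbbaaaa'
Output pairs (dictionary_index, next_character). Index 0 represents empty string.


LZ78 encoding steps:
Dictionary: {0: ''}
Step 1: w='' (idx 0), next='a' -> output (0, 'a'), add 'a' as idx 1
Step 2: w='' (idx 0), next='b' -> output (0, 'b'), add 'b' as idx 2
Step 3: w='b' (idx 2), next='b' -> output (2, 'b'), add 'bb' as idx 3
Step 4: w='bb' (idx 3), next='b' -> output (3, 'b'), add 'bbb' as idx 4
Step 5: w='a' (idx 1), next='a' -> output (1, 'a'), add 'aa' as idx 5
Step 6: w='aa' (idx 5), end of input -> output (5, '')


Encoded: [(0, 'a'), (0, 'b'), (2, 'b'), (3, 'b'), (1, 'a'), (5, '')]


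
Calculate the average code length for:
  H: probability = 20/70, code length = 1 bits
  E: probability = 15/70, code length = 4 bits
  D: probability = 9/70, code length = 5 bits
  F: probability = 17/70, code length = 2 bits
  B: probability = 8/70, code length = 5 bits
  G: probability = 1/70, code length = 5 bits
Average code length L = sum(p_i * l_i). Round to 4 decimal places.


Weighted contributions p_i * l_i:
  H: (20/70) * 1 = 20/70
  E: (15/70) * 4 = 60/70
  D: (9/70) * 5 = 45/70
  F: (17/70) * 2 = 34/70
  B: (8/70) * 5 = 40/70
  G: (1/70) * 5 = 5/70
Sum = (20 + 60 + 45 + 34 + 40 + 5)/70 = 204/70

L = 204/70 = 2.9143 bits/symbol


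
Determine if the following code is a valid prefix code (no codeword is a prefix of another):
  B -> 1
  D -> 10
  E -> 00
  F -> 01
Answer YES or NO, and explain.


Checking each pair (does one codeword prefix another?):
  B='1' vs D='10': prefix -- VIOLATION

NO -- this is NOT a valid prefix code. B (1) is a prefix of D (10).


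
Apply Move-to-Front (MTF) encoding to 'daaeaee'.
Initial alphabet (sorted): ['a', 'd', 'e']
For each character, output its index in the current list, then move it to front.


MTF encoding:
'd': index 1 in ['a', 'd', 'e'] -> ['d', 'a', 'e']
'a': index 1 in ['d', 'a', 'e'] -> ['a', 'd', 'e']
'a': index 0 in ['a', 'd', 'e'] -> ['a', 'd', 'e']
'e': index 2 in ['a', 'd', 'e'] -> ['e', 'a', 'd']
'a': index 1 in ['e', 'a', 'd'] -> ['a', 'e', 'd']
'e': index 1 in ['a', 'e', 'd'] -> ['e', 'a', 'd']
'e': index 0 in ['e', 'a', 'd'] -> ['e', 'a', 'd']


Output: [1, 1, 0, 2, 1, 1, 0]


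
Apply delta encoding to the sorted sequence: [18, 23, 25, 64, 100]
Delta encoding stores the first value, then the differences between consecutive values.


First value: 18
Deltas:
  23 - 18 = 5
  25 - 23 = 2
  64 - 25 = 39
  100 - 64 = 36


Delta encoded: [18, 5, 2, 39, 36]


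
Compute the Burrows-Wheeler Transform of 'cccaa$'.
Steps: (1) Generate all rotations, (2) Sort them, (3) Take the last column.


Rotations (sorted):
  0: $cccaa -> last char: a
  1: a$ccca -> last char: a
  2: aa$ccc -> last char: c
  3: caa$cc -> last char: c
  4: ccaa$c -> last char: c
  5: cccaa$ -> last char: $


BWT = aaccc$


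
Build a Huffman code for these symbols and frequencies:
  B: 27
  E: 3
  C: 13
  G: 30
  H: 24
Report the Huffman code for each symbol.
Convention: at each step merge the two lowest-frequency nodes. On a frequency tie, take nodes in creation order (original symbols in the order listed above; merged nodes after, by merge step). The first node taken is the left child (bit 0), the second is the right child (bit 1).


Huffman tree construction:
Step 1: Merge E(3) + C(13) = 16
Step 2: Merge (E+C)(16) + H(24) = 40
Step 3: Merge B(27) + G(30) = 57
Step 4: Merge ((E+C)+H)(40) + (B+G)(57) = 97
Read each symbol's code off the tree from the root (left child = 0, right child = 1).

Codes:
  B: 10 (length 2)
  E: 000 (length 3)
  C: 001 (length 3)
  G: 11 (length 2)
  H: 01 (length 2)
Average code length: 210/97 = 2.1649 bits/symbol


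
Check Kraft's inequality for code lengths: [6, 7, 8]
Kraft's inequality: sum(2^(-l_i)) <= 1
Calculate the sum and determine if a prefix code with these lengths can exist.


Sum = 2^(-6) + 2^(-7) + 2^(-8)
    = 0.015625 + 0.0078125 + 0.00390625
    = 7/256 = 0.02734375
Since 0.02734375 <= 1, Kraft's inequality IS satisfied.
A prefix code with these lengths CAN exist.

Kraft sum = 0.02734375. Satisfied.


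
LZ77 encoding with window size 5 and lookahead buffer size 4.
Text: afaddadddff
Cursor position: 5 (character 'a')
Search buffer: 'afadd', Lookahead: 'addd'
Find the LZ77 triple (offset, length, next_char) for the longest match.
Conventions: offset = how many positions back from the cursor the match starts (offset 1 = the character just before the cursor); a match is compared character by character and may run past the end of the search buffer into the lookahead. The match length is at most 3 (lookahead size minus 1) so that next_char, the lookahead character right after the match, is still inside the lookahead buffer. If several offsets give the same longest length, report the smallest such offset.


Try each offset into the search buffer:
  offset=1 (pos 4, char 'd'): match length 0
  offset=2 (pos 3, char 'd'): match length 0
  offset=3 (pos 2, char 'a'): match length 3
  offset=4 (pos 1, char 'f'): match length 0
  offset=5 (pos 0, char 'a'): match length 1
Longest match has length 3 at offset 3.
next_char = character at position 5 + 3 = 8 -> 'd'

Best match: offset=3, length=3 (matching 'add' starting at position 2)
LZ77 triple: (3, 3, 'd')


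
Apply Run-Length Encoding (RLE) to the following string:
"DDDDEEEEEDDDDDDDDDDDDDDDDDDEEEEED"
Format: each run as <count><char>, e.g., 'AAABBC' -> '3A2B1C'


Scanning runs left to right:
  i=0: run of 'D' x 4 -> '4D'
  i=4: run of 'E' x 5 -> '5E'
  i=9: run of 'D' x 18 -> '18D'
  i=27: run of 'E' x 5 -> '5E'
  i=32: run of 'D' x 1 -> '1D'

RLE = 4D5E18D5E1D


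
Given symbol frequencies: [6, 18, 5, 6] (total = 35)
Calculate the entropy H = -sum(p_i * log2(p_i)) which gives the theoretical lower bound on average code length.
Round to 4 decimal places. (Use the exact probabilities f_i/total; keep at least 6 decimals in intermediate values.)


Per-symbol terms -p_i * log2(p_i) with p_i = f_i/35:
  p = 6/35 = 0.171429: log2(p) = -2.544321, -p*log2(p) = 0.436169
  p = 18/35 = 0.514286: log2(p) = -0.959358, -p*log2(p) = 0.493384
  p = 5/35 = 0.142857: log2(p) = -2.807355, -p*log2(p) = 0.401051
  p = 6/35 = 0.171429: log2(p) = -2.544321, -p*log2(p) = 0.436169
H = 0.436169 + 0.493384 + 0.401051 + 0.436169 = 1.766773

H = 1.7668 bits/symbol


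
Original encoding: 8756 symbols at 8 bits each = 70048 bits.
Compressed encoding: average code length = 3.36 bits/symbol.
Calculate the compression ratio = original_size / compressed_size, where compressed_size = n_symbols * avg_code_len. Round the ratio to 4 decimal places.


original_size = n_symbols * orig_bits = 8756 * 8 = 70048 bits
compressed_size = n_symbols * avg_code_len = 8756 * 3.36 = 29420.16 bits
ratio = original_size / compressed_size = 70048 / 29420.16 = 2.381

Compression ratio = 2.381


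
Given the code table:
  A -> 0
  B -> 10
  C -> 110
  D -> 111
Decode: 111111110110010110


Decoding:
111 -> D
111 -> D
110 -> C
110 -> C
0 -> A
10 -> B
110 -> C


Result: DDCCABC


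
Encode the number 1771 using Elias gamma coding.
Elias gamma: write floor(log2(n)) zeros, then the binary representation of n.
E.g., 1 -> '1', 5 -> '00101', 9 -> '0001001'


num_bits = floor(log2(1771)) + 1 = 11
leading_zeros = num_bits - 1 = 10
binary(1771) = 11011101011

Elias gamma(1771) = '0000000000' + '11011101011' = 000000000011011101011 (21 bits)


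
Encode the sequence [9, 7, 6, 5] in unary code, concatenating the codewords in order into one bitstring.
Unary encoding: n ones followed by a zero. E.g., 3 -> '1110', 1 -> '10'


Encode each number as n ones followed by a terminating 0:
  9 -> 1111111110 (10 bits)
  7 -> 11111110 (8 bits)
  6 -> 1111110 (7 bits)
  5 -> 111110 (6 bits)
Total length = 10 + 8 + 7 + 6 = 31 bits.

Unary([9, 7, 6, 5]) = 1111111110111111101111110111110 (31 bits)


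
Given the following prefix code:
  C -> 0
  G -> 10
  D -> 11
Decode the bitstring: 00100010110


Decoding step by step:
Bits 0 -> C
Bits 0 -> C
Bits 10 -> G
Bits 0 -> C
Bits 0 -> C
Bits 10 -> G
Bits 11 -> D
Bits 0 -> C


Decoded message: CCGCCGDC


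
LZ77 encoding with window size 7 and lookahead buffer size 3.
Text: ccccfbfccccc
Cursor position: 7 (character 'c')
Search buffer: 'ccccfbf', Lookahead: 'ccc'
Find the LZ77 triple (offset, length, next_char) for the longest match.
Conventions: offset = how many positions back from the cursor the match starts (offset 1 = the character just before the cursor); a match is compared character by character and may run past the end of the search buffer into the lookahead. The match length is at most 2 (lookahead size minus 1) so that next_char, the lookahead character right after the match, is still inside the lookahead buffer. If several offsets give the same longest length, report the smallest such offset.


Try each offset into the search buffer:
  offset=1 (pos 6, char 'f'): match length 0
  offset=2 (pos 5, char 'b'): match length 0
  offset=3 (pos 4, char 'f'): match length 0
  offset=4 (pos 3, char 'c'): match length 1
  offset=5 (pos 2, char 'c'): match length 2
  offset=6 (pos 1, char 'c'): match length 2
  offset=7 (pos 0, char 'c'): match length 2
Longest match has length 2, found at offsets 5, 6, 7; take the smallest, offset 5.
next_char = character at position 7 + 2 = 9 -> 'c'

Best match: offset=5, length=2 (matching 'cc' starting at position 2)
LZ77 triple: (5, 2, 'c')
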